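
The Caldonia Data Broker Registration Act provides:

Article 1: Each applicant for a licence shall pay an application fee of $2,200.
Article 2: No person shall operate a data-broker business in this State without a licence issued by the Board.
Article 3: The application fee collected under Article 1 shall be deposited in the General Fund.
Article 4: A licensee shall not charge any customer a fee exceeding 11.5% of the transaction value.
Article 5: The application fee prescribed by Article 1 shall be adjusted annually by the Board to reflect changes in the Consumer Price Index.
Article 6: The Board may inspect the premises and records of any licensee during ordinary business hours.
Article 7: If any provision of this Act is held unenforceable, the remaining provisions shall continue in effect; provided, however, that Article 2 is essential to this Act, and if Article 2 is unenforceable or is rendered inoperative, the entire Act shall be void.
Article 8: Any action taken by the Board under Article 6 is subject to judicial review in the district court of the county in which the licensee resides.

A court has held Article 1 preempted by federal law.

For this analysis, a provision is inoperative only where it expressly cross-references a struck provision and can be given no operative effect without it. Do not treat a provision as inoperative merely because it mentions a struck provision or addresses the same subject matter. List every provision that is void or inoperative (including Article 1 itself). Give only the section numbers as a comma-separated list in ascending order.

Article 1 is struck. Article 3 does nothing except set the disposition of the application fee by reference to Article 1; with Article 1 gone it has no independent effect and is inoperative. Article 5 does nothing except set the indexation of the application fee by reference to Article 1; with Article 1 gone it has no independent effect and is inoperative. Article 7 makes Article 2 an essential term, but Article 2 is unaffected, so the severability proviso in Article 7 preserves the remaining provisions. The provisions still in force are Article 2, Article 4, Article 6, Article 7, and Article 8.

1, 3, 5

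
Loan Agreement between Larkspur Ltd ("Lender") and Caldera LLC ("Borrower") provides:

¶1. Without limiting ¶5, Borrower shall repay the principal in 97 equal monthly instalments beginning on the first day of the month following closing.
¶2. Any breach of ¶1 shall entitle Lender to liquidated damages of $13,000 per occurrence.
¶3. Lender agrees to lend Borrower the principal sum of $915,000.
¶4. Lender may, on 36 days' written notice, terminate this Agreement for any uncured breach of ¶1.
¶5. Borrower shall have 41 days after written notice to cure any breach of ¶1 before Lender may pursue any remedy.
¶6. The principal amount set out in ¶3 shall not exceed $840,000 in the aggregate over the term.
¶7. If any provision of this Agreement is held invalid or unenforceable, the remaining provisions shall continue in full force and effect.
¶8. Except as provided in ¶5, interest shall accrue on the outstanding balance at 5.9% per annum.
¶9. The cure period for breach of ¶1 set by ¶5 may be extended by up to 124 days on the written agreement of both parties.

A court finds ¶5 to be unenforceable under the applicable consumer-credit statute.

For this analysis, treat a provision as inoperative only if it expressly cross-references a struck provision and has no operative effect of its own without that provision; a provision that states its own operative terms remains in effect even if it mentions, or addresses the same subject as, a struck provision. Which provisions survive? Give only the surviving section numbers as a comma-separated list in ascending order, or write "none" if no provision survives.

1, 2, 3, 4, 6, 7, 8

¶5 is struck. ¶9 has no operative effect of its own apart from ¶5 and is therefore inoperative. ¶1 mentions ¶5 but its own obligation stands independently of ¶5, so ¶1 is not affected. ¶8 mentions ¶5 but its own obligation stands independently of ¶5, so ¶8 is not affected. ¶7 is a severability clause and preserves every provision that can still be given independent effect. ¶1, ¶2, ¶3, ¶4, ¶6, ¶7, and ¶8 remain in effect.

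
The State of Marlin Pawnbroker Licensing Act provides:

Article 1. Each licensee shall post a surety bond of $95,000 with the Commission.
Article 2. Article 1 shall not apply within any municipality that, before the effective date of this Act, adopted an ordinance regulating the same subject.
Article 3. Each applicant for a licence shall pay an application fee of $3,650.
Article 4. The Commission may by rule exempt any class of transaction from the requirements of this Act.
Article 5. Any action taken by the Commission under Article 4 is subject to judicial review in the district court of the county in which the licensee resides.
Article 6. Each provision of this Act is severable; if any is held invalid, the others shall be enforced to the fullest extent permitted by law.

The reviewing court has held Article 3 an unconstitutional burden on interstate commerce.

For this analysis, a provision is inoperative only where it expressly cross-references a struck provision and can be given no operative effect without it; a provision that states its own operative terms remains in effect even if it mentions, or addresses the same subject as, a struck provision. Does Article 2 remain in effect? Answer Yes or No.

Yes

Article 3 is struck. Nothing else in the Act is defined by reference to Article 3. Under the severability clause in Article 6, the remaining provisions continue in force. That leaves Article 1, Article 2, Article 4, Article 5, and Article 6 in effect. Article 2 is among the surviving provisions, so the answer is yes.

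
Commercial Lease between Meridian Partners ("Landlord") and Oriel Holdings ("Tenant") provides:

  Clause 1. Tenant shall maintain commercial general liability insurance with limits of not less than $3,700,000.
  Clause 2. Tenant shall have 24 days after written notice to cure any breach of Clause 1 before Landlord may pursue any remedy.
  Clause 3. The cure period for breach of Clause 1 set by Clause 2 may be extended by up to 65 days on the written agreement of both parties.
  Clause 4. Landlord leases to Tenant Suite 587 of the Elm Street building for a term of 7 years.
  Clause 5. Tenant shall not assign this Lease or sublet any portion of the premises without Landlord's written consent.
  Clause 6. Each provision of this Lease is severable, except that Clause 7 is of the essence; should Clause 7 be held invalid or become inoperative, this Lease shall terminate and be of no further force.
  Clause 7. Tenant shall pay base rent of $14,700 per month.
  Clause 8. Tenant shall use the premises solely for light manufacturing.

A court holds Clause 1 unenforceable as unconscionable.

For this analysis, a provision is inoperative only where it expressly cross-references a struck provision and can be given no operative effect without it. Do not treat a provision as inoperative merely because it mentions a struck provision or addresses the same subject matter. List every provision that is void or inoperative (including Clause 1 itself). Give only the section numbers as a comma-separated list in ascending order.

1, 2, 3

Clause 1 is struck. Clause 2 has no operative effect of its own apart from Clause 1 and is therefore inoperative. Clause 3 operates only by reference to Clause 2, so it falls with Clause 2. Clause 6 makes Clause 7 an essential term, but Clause 7 is unaffected, so the severability proviso in Clause 6 preserves the remaining provisions. The provisions still in force are Clause 4, Clause 5, Clause 6, Clause 7, and Clause 8.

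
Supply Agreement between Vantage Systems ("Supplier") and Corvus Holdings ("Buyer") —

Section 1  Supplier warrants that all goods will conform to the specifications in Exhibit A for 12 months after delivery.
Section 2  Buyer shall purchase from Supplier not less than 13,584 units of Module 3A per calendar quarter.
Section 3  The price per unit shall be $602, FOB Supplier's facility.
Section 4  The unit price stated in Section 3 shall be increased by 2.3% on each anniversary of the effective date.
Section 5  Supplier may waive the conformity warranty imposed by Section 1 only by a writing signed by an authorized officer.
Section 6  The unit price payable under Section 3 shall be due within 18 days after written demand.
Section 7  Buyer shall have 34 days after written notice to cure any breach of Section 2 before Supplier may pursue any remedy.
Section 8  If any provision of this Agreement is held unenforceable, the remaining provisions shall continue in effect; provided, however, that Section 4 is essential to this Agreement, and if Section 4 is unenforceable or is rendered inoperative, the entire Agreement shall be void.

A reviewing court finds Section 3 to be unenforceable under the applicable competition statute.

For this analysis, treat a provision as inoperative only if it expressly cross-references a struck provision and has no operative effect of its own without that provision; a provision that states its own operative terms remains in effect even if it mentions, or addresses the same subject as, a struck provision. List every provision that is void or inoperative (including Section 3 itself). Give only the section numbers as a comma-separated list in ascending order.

Section 3 is struck. Section 4 does nothing except set the escalation of the unit price by reference to Section 3; with Section 3 gone it has no independent effect and is inoperative. The whole of Section 6 is the payment deadline for the unit price, defined by reference to Section 3, so Section 6 cannot stand once Section 3 is removed. Section 8 makes Section 4 an essential term, and Section 4 has been rendered inoperative by the cascade; under Section 8, the entire Agreement is therefore void. No provision of the Agreement survives.

1, 2, 3, 4, 5, 6, 7, 8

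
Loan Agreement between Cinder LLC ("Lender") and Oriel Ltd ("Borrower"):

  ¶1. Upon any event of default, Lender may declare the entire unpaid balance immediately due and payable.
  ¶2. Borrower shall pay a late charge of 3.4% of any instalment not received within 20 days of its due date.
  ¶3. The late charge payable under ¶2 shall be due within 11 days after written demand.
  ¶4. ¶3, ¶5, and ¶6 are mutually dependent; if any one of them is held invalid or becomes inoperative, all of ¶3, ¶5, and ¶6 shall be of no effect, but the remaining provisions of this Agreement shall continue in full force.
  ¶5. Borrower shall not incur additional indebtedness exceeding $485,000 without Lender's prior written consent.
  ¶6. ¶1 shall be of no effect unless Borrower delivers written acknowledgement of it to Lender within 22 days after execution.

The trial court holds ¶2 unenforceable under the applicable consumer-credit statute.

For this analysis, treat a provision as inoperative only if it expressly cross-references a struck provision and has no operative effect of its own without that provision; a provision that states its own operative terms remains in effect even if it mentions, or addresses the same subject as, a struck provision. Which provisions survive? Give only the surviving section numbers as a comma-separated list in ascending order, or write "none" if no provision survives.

¶2 is struck. The whole of ¶3 is the payment deadline for the late charge, defined by reference to ¶2, so ¶3 cannot stand once ¶2 is removed. ¶4 declares ¶3, ¶5, and ¶6 mutually dependent; since one of them has fallen, all of them are of no effect. That brings down ¶5 and ¶6 as well. The remainder continues in force under ¶4. ¶1 and ¶4 remain in effect.

1, 4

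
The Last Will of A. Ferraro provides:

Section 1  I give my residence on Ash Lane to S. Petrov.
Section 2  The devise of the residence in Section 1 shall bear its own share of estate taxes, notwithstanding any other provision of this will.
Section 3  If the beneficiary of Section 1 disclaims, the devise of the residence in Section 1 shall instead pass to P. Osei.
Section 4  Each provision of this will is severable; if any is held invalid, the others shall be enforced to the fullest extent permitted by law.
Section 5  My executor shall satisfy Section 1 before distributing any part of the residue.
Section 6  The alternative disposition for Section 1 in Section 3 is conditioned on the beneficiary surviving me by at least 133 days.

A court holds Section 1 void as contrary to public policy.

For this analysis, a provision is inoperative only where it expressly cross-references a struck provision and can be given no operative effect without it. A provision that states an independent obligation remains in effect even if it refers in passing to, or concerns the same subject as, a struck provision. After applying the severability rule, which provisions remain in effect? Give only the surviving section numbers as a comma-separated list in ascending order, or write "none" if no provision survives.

4

Section 1 is struck. Section 2 has no operative effect of its own apart from Section 1 and is therefore inoperative. Section 3 operates only by reference to Section 1, so it falls with Section 1. Section 5 merely fixes the priority direction for Section 1; with Section 1 gone it has nothing to operate on and falls away. The only function of Section 6 is the survivorship condition on Section 3, so it cannot stand once Section 3 is removed. Section 4 is a severability clause and preserves every provision that can still be given independent effect. Only Section 4 remains in effect.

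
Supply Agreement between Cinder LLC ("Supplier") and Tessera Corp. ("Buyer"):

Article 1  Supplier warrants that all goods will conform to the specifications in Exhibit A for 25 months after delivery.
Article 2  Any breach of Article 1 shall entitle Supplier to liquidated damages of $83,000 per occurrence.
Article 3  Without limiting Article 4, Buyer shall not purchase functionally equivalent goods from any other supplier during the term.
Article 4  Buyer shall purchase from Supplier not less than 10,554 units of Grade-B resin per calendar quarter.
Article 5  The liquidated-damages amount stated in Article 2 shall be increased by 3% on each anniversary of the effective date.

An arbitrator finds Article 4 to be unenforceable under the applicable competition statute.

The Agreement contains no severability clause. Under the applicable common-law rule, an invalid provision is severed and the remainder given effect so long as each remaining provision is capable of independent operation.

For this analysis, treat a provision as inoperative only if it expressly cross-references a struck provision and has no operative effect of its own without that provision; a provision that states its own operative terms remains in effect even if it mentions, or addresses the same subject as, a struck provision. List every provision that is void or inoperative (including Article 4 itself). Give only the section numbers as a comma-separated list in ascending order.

4

Article 4 is struck. Article 3 mentions Article 4 but its own obligation stands independently of Article 4, so Article 3 is not affected. No other provision's operative terms depend on Article 4. With no severability clause, the stated default rule severs what cannot stand and enforces each remaining provision that can operate on its own. The provisions still in force are Article 1, Article 2, Article 3, and Article 5.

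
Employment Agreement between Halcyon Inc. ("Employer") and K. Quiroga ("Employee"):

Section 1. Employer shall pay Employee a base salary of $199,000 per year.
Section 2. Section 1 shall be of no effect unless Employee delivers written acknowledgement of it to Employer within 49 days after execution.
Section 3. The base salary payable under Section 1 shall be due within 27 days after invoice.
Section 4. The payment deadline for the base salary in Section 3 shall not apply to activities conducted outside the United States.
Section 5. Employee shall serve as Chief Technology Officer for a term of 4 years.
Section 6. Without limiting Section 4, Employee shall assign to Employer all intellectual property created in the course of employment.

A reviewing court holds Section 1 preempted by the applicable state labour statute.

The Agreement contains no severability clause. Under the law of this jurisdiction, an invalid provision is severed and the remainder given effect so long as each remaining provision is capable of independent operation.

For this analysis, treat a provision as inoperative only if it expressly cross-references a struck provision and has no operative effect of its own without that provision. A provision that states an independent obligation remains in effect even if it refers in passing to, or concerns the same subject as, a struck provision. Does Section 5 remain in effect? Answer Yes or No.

Yes

Section 1 is struck. The only function of Section 2 is the acknowledgement condition for Section 1, so it cannot stand once Section 1 is removed. Section 3 operates only by reference to Section 1, so it falls with Section 1. Section 4 operates only by reference to Section 3, so it falls with Section 3. Although Section 6 refers to Section 4, its operative terms do not depend on Section 4, so it remains in effect. Under the stated default rule, only provisions that cannot operate independently fall away; the rest are enforced. The provisions still in force are Section 5 and Section 6. Section 5 is among the surviving provisions, so the answer is yes.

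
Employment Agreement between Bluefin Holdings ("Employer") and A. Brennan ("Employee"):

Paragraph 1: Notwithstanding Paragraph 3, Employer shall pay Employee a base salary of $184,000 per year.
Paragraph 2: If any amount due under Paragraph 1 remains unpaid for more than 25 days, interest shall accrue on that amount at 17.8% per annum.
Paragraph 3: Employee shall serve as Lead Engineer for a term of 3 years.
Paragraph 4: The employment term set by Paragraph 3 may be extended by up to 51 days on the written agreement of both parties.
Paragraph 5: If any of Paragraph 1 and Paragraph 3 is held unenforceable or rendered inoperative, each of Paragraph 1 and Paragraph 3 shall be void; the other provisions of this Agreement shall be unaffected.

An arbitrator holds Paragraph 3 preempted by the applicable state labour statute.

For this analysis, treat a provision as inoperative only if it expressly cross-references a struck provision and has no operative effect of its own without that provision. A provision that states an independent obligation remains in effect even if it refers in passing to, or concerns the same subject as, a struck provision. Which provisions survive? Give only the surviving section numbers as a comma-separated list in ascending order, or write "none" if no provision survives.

Paragraph 3 is struck. Paragraph 4 has no operative effect of its own apart from Paragraph 3 and is therefore inoperative. Paragraph 5 declares Paragraph 1 and Paragraph 3 mutually dependent; since one of them has fallen, all of them are of no effect. That brings down Paragraph 1 as well. Paragraph 2 in turn depends solely on a provision now struck and likewise falls. The remainder continues in force under Paragraph 5. Only Paragraph 5 remains in effect.

5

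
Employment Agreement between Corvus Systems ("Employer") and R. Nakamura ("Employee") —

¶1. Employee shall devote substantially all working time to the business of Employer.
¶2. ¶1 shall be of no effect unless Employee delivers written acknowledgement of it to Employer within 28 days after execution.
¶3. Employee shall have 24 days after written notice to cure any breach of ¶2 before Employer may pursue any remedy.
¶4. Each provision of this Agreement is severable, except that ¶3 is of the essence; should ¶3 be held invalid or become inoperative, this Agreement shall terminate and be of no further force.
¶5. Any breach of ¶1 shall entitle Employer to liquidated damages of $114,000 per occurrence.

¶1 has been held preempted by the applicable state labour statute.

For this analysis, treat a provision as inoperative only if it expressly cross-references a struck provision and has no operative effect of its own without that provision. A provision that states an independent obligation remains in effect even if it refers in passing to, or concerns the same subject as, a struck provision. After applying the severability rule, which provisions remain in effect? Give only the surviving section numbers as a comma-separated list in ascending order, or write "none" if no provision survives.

¶1 is struck. The only function of ¶2 is the acknowledgement condition for ¶1, so it cannot stand once ¶1 is removed. ¶5 operates only by reference to ¶1, so it falls with ¶1. The only function of ¶3 is the cure period for breach of ¶2, so it cannot stand once ¶2 is removed. ¶4 makes ¶3 an essential term, and ¶3 has been rendered inoperative by the cascade; under ¶4, the entire Agreement is therefore void. No provision of the Agreement survives.

none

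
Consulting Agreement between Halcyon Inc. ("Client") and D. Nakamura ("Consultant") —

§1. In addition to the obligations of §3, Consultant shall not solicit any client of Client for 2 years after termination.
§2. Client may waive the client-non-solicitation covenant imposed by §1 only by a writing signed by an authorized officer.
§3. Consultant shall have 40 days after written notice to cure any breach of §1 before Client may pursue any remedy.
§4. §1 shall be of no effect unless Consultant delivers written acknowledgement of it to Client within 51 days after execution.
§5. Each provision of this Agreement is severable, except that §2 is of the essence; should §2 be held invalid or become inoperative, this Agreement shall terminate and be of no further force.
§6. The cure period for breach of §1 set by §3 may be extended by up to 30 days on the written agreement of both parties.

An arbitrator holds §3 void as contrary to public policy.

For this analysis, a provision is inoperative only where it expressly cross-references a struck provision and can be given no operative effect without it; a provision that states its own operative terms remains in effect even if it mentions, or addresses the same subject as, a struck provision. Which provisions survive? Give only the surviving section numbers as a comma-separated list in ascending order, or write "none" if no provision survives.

1, 2, 4, 5

§3 is struck. §6 has no operative effect of its own apart from §3 and is therefore inoperative. §1 mentions §3 but its own obligation stands independently of §3, so §1 is not affected. §5 makes §2 an essential term, but §2 is unaffected, so the severability proviso in §5 preserves the remaining provisions. That leaves §1, §2, §4, and §5 in effect.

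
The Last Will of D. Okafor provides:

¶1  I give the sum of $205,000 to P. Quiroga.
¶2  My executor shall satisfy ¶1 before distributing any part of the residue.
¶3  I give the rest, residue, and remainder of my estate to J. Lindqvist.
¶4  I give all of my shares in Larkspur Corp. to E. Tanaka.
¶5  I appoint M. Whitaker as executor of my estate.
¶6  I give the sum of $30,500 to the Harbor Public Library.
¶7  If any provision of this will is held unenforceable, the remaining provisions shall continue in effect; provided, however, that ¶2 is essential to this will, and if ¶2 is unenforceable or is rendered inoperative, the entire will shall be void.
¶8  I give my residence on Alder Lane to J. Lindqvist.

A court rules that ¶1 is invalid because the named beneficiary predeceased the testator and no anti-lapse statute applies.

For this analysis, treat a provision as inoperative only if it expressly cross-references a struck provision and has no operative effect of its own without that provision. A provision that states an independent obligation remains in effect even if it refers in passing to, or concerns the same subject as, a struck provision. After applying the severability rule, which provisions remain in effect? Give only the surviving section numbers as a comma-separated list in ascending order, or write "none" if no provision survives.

¶1 is struck. ¶2 merely fixes the priority direction for ¶1; with ¶1 gone it has nothing to operate on and falls away. ¶7 makes ¶2 an essential term, and ¶2 has been rendered inoperative by the cascade; under ¶7, the entire will is therefore void. No provision of the will survives.

none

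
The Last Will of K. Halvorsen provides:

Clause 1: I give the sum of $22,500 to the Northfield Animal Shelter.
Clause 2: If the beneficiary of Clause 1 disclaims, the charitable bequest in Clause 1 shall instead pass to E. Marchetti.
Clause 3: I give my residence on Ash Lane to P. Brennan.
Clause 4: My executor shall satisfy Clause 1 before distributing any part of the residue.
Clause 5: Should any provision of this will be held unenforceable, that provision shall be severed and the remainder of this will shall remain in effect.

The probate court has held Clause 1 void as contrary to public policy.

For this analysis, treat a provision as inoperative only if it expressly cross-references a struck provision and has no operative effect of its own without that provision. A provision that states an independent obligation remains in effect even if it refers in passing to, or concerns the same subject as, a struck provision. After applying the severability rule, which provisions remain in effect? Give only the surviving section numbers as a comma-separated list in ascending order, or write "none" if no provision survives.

Clause 1 is struck. The only function of Clause 2 is the alternative disposition for Clause 1, so it cannot stand once Clause 1 is removed. Clause 4 operates only by reference to Clause 1, so it falls with Clause 1. Under the severability clause in Clause 5, the remaining provisions continue in force. That leaves Clause 3 and Clause 5 in effect.

3, 5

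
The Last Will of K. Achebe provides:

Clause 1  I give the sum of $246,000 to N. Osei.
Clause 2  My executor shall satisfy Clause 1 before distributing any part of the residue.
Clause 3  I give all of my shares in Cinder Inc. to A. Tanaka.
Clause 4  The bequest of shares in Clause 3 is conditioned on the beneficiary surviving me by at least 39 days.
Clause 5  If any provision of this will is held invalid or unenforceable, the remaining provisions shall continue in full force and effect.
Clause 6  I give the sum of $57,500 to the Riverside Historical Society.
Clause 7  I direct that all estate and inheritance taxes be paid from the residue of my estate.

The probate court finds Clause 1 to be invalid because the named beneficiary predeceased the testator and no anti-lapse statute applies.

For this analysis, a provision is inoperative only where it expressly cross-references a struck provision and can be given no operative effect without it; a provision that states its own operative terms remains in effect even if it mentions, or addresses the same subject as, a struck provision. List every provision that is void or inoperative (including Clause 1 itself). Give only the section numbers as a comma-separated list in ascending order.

1, 2

Clause 1 is struck. The only function of Clause 2 is the priority direction for Clause 1, so it cannot stand once Clause 1 is removed. Clause 5 is a severability clause and preserves every provision that can still be given independent effect. The provisions still in force are Clause 3, Clause 4, Clause 5, Clause 6, and Clause 7.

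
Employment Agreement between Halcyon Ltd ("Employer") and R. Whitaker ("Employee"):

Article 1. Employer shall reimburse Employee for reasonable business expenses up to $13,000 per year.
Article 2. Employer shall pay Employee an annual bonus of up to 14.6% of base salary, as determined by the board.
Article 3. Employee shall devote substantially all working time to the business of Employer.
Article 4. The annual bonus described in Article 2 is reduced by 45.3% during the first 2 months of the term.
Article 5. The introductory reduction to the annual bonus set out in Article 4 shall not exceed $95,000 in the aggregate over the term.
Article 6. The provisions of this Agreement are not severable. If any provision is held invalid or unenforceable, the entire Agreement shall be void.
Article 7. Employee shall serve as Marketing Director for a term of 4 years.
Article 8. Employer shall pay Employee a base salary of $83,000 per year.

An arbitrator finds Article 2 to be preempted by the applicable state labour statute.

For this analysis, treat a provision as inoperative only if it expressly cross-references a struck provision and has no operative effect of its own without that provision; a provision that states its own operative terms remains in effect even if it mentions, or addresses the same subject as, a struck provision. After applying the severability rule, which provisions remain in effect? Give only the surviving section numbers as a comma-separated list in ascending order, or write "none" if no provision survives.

Article 2 is struck. Article 4 has no operative effect of its own apart from Article 2 and is therefore inoperative. The whole of Article 5 is the aggregate cap on the introductory reduction to the annual bonus, defined by reference to Article 4, so Article 5 cannot stand once Article 4 is removed. Article 6 provides that the Agreement is not severable, so the invalidity of any one provision voids the entire Agreement. No provision of the Agreement survives.

none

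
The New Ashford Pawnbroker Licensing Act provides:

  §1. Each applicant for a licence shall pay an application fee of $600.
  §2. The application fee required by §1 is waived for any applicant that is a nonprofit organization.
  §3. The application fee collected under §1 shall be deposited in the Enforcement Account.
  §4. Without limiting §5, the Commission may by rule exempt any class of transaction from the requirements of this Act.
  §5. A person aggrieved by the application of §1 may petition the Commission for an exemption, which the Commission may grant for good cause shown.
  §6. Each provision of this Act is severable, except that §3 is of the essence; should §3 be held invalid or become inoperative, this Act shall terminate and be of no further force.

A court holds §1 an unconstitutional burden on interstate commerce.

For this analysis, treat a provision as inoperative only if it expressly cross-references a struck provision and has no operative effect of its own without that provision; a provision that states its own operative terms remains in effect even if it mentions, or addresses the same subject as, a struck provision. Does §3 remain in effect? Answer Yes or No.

§1 is struck. §2 does nothing except set the nonprofit waiver of the application fee by reference to §1; with §1 gone it has no independent effect and is inoperative. §3 has no operative effect of its own apart from §1 and is therefore inoperative. The only function of §5 is the exemption procedure for §1, so it cannot stand once §1 is removed. §6 makes §3 an essential term, and §3 has been rendered inoperative by the cascade; under §6, the entire Act is therefore void. No provision of the Act survives. §3 is among the inoperative provisions, so the answer is no.

No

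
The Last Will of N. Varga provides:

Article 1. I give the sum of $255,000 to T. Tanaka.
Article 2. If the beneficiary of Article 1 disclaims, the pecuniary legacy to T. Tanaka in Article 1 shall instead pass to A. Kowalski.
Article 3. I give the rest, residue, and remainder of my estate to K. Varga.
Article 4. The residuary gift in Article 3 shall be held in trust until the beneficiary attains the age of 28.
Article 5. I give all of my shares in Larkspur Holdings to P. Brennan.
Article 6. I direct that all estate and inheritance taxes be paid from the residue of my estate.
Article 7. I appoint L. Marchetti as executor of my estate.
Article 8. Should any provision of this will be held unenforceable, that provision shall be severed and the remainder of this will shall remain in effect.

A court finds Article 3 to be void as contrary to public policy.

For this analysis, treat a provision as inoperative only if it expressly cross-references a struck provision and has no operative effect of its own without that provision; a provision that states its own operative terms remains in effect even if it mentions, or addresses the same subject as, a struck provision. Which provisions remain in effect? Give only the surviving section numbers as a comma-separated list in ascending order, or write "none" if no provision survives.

Article 3 is struck. Article 4 operates only by reference to Article 3, so it falls with Article 3. Under the severability clause in Article 8, the remaining provisions continue in force. Article 1, Article 2, Article 5, Article 6, Article 7, and Article 8 remain in effect.

1, 2, 5, 6, 7, 8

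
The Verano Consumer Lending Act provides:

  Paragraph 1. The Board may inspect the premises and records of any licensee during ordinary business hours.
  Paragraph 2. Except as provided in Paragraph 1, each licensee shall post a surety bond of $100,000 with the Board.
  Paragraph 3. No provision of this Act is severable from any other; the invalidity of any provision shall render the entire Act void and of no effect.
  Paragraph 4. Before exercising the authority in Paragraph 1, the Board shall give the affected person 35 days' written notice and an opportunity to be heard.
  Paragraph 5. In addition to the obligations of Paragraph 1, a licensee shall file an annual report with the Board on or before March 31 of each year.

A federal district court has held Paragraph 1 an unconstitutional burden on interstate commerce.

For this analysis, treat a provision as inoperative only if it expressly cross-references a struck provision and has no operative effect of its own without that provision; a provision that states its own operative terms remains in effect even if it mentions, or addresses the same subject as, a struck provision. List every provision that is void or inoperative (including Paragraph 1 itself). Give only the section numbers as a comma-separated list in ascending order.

1, 2, 3, 4, 5

Paragraph 1 is struck. Paragraph 4 has no operative effect of its own apart from Paragraph 1 and is therefore inoperative. Paragraph 3 provides that the Act is not severable, so the invalidity of any one provision voids the entire Act. No provision of the Act survives.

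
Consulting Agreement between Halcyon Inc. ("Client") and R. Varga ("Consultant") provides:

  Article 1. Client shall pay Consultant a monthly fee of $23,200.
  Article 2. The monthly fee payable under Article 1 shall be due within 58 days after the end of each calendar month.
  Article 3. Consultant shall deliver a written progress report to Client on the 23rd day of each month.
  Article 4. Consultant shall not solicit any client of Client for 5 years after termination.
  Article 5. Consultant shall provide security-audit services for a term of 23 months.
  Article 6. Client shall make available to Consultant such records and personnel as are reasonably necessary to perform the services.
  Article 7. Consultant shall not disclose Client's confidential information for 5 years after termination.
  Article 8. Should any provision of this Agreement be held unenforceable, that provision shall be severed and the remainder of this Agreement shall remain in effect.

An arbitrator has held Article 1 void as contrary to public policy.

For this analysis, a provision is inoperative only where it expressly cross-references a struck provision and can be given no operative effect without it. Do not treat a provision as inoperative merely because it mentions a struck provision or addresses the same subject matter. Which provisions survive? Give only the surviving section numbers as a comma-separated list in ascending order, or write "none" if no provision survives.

3, 4, 5, 6, 7, 8

Article 1 is struck. Article 2 operates only by reference to Article 1, so it falls with Article 1. Article 8 is a severability clause and preserves every provision that can still be given independent effect. Article 3, Article 4, Article 5, Article 6, Article 7, and Article 8 remain in effect.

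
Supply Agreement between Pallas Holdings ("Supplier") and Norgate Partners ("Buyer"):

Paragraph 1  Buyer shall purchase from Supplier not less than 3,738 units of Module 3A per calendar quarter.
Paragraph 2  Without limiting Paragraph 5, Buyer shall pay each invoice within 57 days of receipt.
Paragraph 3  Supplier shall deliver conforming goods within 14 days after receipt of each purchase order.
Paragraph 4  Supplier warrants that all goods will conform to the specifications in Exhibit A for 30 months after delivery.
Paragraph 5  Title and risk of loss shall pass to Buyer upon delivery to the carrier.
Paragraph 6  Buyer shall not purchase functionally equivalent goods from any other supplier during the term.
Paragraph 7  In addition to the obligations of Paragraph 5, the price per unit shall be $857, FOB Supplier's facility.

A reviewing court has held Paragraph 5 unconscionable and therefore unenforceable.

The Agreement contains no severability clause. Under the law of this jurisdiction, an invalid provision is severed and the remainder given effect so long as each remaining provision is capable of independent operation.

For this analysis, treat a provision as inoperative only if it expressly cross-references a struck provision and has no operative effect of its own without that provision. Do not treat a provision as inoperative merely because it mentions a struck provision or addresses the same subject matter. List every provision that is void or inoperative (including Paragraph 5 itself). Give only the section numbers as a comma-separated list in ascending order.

5

Paragraph 5 is struck. Although Paragraph 7 refers to Paragraph 5, its operative terms do not depend on Paragraph 5, so it remains in effect. Paragraph 2 mentions Paragraph 5 but its own obligation stands independently of Paragraph 5, so Paragraph 2 is not affected. Nothing else in the Agreement is defined by reference to Paragraph 5. With no severability clause, the stated default rule severs what cannot stand and enforces each remaining provision that can operate on its own. Paragraph 1, Paragraph 2, Paragraph 3, Paragraph 4, Paragraph 6, and Paragraph 7 remain in effect.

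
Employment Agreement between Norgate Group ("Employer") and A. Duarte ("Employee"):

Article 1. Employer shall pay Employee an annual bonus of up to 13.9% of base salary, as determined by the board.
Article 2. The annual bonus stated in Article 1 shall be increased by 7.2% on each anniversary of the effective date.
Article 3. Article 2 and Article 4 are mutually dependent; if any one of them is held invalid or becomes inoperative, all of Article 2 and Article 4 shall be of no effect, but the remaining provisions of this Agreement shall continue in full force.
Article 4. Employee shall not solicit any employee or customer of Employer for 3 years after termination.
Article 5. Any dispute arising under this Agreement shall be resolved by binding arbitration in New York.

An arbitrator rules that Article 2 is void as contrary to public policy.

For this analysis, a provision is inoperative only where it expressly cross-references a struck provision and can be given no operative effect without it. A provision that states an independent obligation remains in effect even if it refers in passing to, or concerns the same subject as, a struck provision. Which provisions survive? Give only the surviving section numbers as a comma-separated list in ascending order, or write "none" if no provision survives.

Article 2 is struck. Nothing else in the Agreement is defined by reference to Article 2. Article 3 declares Article 2 and Article 4 mutually dependent; since one of them has fallen, all of them are of no effect. That brings down Article 4 as well. The remainder continues in force under Article 3. The provisions still in force are Article 1, Article 3, and Article 5.

1, 3, 5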